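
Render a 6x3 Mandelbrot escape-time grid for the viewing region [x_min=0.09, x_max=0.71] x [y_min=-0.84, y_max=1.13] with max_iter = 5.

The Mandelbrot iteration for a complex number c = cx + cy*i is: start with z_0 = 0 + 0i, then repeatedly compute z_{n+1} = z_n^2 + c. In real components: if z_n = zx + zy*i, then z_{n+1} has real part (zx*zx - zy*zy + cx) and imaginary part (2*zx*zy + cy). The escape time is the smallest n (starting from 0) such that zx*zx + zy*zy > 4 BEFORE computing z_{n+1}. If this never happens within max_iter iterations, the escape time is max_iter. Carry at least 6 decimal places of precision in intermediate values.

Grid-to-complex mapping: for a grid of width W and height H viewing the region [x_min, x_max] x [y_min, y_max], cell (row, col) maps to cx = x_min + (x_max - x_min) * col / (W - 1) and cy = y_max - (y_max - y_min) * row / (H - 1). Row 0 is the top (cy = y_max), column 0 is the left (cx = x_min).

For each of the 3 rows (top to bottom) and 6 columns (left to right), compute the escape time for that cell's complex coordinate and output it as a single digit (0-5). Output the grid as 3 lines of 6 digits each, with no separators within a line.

Answer: 332222
555543
554332

Derivation:
(row=0, col=0): c = 0.0900 + 1.1300i → escape time 3
(row=0, col=1): c = 0.2140 + 1.1300i → escape time 3
(row=0, col=2): c = 0.3380 + 1.1300i → escape time 2
(row=0, col=3): c = 0.4620 + 1.1300i → escape time 2
(row=0, col=4): c = 0.5860 + 1.1300i → escape time 2
(row=0, col=5): c = 0.7100 + 1.1300i → escape time 2
(row=1, col=0): c = 0.0900 + 0.1450i → escape time 5
(row=1, col=1): c = 0.2140 + 0.1450i → escape time 5
(row=1, col=2): c = 0.3380 + 0.1450i → escape time 5
(row=1, col=3): c = 0.4620 + 0.1450i → escape time 5
(row=1, col=4): c = 0.5860 + 0.1450i → escape time 4
(row=1, col=5): c = 0.7100 + 0.1450i → escape time 3
(row=2, col=0): c = 0.0900 + -0.8400i → escape time 5
(row=2, col=1): c = 0.2140 + -0.8400i → escape time 5
(row=2, col=2): c = 0.3380 + -0.8400i → escape time 4
(row=2, col=3): c = 0.4620 + -0.8400i → escape time 3
(row=2, col=4): c = 0.5860 + -0.8400i → escape time 3
(row=2, col=5): c = 0.7100 + -0.8400i → escape time 2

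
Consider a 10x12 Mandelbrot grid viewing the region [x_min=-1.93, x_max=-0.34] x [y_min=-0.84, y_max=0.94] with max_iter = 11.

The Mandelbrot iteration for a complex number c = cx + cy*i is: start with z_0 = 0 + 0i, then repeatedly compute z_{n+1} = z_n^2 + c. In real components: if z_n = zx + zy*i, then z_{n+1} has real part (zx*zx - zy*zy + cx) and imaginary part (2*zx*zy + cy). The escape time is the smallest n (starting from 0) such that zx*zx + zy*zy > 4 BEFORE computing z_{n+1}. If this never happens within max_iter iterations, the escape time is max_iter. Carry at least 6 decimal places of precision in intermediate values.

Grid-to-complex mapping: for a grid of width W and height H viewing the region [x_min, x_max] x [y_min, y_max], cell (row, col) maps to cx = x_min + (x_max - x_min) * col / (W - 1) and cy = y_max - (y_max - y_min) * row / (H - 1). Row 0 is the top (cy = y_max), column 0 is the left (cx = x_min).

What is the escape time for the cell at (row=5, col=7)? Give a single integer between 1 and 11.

z_0 = 0 + 0i, c = -0.6933 + 0.1309i
Iter 1: z = -0.6933 + 0.1309i, |z|^2 = 0.4978
Iter 2: z = -0.2298 + -0.0506i, |z|^2 = 0.0554
Iter 3: z = -0.6431 + 0.1542i, |z|^2 = 0.4374
Iter 4: z = -0.3035 + -0.0674i, |z|^2 = 0.0967
Iter 5: z = -0.6058 + 0.1718i, |z|^2 = 0.3965
Iter 6: z = -0.3559 + -0.0772i, |z|^2 = 0.1326
Iter 7: z = -0.5726 + 0.1859i, |z|^2 = 0.3625
Iter 8: z = -0.4000 + -0.0820i, |z|^2 = 0.1667
Iter 9: z = -0.5401 + 0.1965i, |z|^2 = 0.3303
Iter 10: z = -0.4403 + -0.0813i, |z|^2 = 0.2005

Answer: 11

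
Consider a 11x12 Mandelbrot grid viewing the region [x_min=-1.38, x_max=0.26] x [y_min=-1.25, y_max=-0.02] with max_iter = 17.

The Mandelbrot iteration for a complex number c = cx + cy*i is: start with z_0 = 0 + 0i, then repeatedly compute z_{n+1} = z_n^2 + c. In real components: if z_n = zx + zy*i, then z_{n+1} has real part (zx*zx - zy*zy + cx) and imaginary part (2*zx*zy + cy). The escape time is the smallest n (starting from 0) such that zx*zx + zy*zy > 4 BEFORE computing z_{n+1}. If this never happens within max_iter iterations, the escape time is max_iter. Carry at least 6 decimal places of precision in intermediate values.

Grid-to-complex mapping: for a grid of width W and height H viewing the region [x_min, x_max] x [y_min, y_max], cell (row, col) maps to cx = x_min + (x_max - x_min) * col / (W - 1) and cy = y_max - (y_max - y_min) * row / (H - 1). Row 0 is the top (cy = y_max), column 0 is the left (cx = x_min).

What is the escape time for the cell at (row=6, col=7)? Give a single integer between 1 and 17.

Answer: 17

Derivation:
z_0 = 0 + 0i, c = -0.2320 + -0.6909i
Iter 1: z = -0.2320 + -0.6909i, |z|^2 = 0.5312
Iter 2: z = -0.6555 + -0.3703i, |z|^2 = 0.5669
Iter 3: z = 0.0606 + -0.2054i, |z|^2 = 0.0459
Iter 4: z = -0.2705 + -0.7158i, |z|^2 = 0.5855
Iter 5: z = -0.6712 + -0.3036i, |z|^2 = 0.5427
Iter 6: z = 0.1263 + -0.2833i, |z|^2 = 0.0962
Iter 7: z = -0.2963 + -0.7625i, |z|^2 = 0.6692
Iter 8: z = -0.7255 + -0.2391i, |z|^2 = 0.5836
Iter 9: z = 0.2373 + -0.3440i, |z|^2 = 0.1747
Iter 10: z = -0.2941 + -0.8542i, |z|^2 = 0.8161
Iter 11: z = -0.8751 + -0.1886i, |z|^2 = 0.8014
Iter 12: z = 0.4983 + -0.3609i, |z|^2 = 0.3785
Iter 13: z = -0.1139 + -1.0505i, |z|^2 = 1.1166
Iter 14: z = -1.3227 + -0.4516i, |z|^2 = 1.9533
Iter 15: z = 1.3135 + 0.5036i, |z|^2 = 1.9790
Iter 16: z = 1.2397 + 0.6321i, |z|^2 = 1.9365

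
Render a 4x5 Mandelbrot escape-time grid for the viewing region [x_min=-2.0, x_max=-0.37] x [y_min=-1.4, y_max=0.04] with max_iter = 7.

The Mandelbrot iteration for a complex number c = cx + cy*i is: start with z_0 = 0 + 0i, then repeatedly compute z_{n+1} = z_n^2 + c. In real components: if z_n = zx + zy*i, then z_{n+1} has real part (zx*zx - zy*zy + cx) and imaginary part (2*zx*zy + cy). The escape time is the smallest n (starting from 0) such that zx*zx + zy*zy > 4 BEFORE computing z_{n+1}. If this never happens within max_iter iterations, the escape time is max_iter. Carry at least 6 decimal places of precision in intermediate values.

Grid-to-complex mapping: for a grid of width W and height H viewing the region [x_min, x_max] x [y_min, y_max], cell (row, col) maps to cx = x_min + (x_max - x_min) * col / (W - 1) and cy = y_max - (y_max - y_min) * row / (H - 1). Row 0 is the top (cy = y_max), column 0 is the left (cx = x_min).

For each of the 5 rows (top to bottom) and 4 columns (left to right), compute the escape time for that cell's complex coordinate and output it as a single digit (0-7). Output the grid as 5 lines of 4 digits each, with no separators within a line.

(row=0, col=0): c = -2.0000 + 0.0400i → escape time 1
(row=0, col=1): c = -1.4567 + 0.0400i → escape time 7
(row=0, col=2): c = -0.9133 + 0.0400i → escape time 7
(row=0, col=3): c = -0.3700 + 0.0400i → escape time 7
(row=1, col=0): c = -2.0000 + -0.3200i → escape time 1
(row=1, col=1): c = -1.4567 + -0.3200i → escape time 5
(row=1, col=2): c = -0.9133 + -0.3200i → escape time 7
(row=1, col=3): c = -0.3700 + -0.3200i → escape time 7
(row=2, col=0): c = -2.0000 + -0.6800i → escape time 1
(row=2, col=1): c = -1.4567 + -0.6800i → escape time 3
(row=2, col=2): c = -0.9133 + -0.6800i → escape time 4
(row=2, col=3): c = -0.3700 + -0.6800i → escape time 7
(row=3, col=0): c = -2.0000 + -1.0400i → escape time 1
(row=3, col=1): c = -1.4567 + -1.0400i → escape time 2
(row=3, col=2): c = -0.9133 + -1.0400i → escape time 3
(row=3, col=3): c = -0.3700 + -1.0400i → escape time 4
(row=4, col=0): c = -2.0000 + -1.4000i → escape time 1
(row=4, col=1): c = -1.4567 + -1.4000i → escape time 1
(row=4, col=2): c = -0.9133 + -1.4000i → escape time 2
(row=4, col=3): c = -0.3700 + -1.4000i → escape time 2

Answer: 1777
1577
1347
1234
1122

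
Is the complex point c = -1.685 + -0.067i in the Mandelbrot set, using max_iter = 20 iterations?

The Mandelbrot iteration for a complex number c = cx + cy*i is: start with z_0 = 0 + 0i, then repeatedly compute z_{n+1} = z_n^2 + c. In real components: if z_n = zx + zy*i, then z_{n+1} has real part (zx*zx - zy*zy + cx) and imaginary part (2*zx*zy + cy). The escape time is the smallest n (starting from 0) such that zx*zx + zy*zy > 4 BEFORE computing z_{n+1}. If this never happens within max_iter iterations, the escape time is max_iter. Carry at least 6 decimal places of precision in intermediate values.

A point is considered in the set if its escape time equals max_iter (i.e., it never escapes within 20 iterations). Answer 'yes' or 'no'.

Answer: no

Derivation:
z_0 = 0 + 0i, c = -1.6850 + -0.0670i
Iter 1: z = -1.6850 + -0.0670i, |z|^2 = 2.8437
Iter 2: z = 1.1497 + 0.1588i, |z|^2 = 1.3471
Iter 3: z = -0.3883 + 0.2981i, |z|^2 = 0.2397
Iter 4: z = -1.6231 + -0.2985i, |z|^2 = 2.7235
Iter 5: z = 0.8603 + 0.9021i, |z|^2 = 1.5539
Iter 6: z = -1.7587 + 1.4852i, |z|^2 = 5.2989
Escaped at iteration 6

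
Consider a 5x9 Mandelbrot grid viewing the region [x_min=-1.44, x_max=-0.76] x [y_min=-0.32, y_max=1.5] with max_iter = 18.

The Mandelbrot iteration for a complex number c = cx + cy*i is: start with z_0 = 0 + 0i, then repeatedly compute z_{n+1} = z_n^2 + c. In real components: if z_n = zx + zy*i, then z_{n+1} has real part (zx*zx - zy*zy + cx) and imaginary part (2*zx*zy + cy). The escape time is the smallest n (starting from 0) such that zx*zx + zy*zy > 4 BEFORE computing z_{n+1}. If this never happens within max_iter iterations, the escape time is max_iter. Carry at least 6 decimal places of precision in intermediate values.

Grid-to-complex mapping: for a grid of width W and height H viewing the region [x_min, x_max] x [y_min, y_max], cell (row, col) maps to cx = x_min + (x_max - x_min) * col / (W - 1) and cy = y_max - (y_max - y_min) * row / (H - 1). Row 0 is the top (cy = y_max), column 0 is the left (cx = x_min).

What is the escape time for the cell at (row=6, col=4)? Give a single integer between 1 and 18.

z_0 = 0 + 0i, c = -0.7600 + 0.1350i
Iter 1: z = -0.7600 + 0.1350i, |z|^2 = 0.5958
Iter 2: z = -0.2006 + -0.0702i, |z|^2 = 0.0452
Iter 3: z = -0.7247 + 0.1632i, |z|^2 = 0.5518
Iter 4: z = -0.2615 + -0.1015i, |z|^2 = 0.0787
Iter 5: z = -0.7019 + 0.1881i, |z|^2 = 0.5281
Iter 6: z = -0.3027 + -0.1290i, |z|^2 = 0.1082
Iter 7: z = -0.6850 + 0.2131i, |z|^2 = 0.5147
Iter 8: z = -0.3361 + -0.1570i, |z|^2 = 0.1376
Iter 9: z = -0.6717 + 0.2405i, |z|^2 = 0.5090
Iter 10: z = -0.3667 + -0.1881i, |z|^2 = 0.1699
Iter 11: z = -0.6609 + 0.2730i, |z|^2 = 0.5113
Iter 12: z = -0.3977 + -0.2258i, |z|^2 = 0.2092
Iter 13: z = -0.6528 + 0.3146i, |z|^2 = 0.5251
Iter 14: z = -0.4328 + -0.2758i, |z|^2 = 0.2634
Iter 15: z = -0.6487 + 0.3737i, |z|^2 = 0.5605
Iter 16: z = -0.4789 + -0.3499i, |z|^2 = 0.3517
Iter 17: z = -0.6531 + 0.4701i, |z|^2 = 0.6475

Answer: 18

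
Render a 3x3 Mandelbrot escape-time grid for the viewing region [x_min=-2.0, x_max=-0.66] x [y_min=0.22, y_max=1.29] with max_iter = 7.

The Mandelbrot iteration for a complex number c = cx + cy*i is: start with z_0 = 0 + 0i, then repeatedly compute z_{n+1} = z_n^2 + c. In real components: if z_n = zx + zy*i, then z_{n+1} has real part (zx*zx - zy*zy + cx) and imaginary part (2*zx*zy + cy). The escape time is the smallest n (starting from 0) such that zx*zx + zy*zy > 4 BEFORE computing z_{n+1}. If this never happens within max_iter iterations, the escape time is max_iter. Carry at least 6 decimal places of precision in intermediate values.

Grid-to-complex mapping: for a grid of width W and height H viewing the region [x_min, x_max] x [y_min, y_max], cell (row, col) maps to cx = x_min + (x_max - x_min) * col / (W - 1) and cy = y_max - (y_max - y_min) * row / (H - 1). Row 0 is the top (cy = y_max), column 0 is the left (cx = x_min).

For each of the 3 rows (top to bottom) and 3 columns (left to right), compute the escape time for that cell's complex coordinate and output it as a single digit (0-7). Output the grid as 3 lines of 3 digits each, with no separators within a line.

Answer: 123
134
177

Derivation:
(row=0, col=0): c = -2.0000 + 1.2900i → escape time 1
(row=0, col=1): c = -1.3300 + 1.2900i → escape time 2
(row=0, col=2): c = -0.6600 + 1.2900i → escape time 3
(row=1, col=0): c = -2.0000 + 0.7550i → escape time 1
(row=1, col=1): c = -1.3300 + 0.7550i → escape time 3
(row=1, col=2): c = -0.6600 + 0.7550i → escape time 4
(row=2, col=0): c = -2.0000 + 0.2200i → escape time 1
(row=2, col=1): c = -1.3300 + 0.2200i → escape time 7
(row=2, col=2): c = -0.6600 + 0.2200i → escape time 7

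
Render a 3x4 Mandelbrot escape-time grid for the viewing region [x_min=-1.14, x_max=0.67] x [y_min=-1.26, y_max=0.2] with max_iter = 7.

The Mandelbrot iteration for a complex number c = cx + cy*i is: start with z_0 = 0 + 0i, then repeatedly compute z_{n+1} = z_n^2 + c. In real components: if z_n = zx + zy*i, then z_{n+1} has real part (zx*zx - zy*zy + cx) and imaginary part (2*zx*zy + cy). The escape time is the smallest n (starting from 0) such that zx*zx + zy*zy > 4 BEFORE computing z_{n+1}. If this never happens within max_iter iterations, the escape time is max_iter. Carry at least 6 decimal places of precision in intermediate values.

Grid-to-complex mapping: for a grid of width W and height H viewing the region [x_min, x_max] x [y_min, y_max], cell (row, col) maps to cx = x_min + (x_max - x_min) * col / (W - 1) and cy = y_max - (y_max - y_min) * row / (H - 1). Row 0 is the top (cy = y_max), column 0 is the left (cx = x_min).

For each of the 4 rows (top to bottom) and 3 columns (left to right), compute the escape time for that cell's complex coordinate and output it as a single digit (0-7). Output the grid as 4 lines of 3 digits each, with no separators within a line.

Answer: 773
773
373
232

Derivation:
(row=0, col=0): c = -1.1400 + 0.2000i → escape time 7
(row=0, col=1): c = -0.2350 + 0.2000i → escape time 7
(row=0, col=2): c = 0.6700 + 0.2000i → escape time 3
(row=1, col=0): c = -1.1400 + -0.2867i → escape time 7
(row=1, col=1): c = -0.2350 + -0.2867i → escape time 7
(row=1, col=2): c = 0.6700 + -0.2867i → escape time 3
(row=2, col=0): c = -1.1400 + -0.7733i → escape time 3
(row=2, col=1): c = -0.2350 + -0.7733i → escape time 7
(row=2, col=2): c = 0.6700 + -0.7733i → escape time 3
(row=3, col=0): c = -1.1400 + -1.2600i → escape time 2
(row=3, col=1): c = -0.2350 + -1.2600i → escape time 3
(row=3, col=2): c = 0.6700 + -1.2600i → escape time 2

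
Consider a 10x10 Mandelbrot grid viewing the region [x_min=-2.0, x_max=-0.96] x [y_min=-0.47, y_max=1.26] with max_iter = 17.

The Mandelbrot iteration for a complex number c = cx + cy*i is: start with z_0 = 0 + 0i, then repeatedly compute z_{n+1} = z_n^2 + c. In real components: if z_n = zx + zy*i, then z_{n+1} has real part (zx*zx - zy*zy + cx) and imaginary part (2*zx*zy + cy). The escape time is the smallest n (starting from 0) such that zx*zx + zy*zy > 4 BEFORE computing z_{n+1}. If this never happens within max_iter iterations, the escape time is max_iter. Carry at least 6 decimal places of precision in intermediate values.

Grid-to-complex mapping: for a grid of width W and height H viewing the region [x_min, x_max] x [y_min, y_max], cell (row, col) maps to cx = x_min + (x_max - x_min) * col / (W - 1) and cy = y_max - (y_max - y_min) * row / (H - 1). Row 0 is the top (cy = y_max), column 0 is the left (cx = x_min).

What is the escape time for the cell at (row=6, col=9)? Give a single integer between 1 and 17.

z_0 = 0 + 0i, c = -0.9600 + 0.1067i
Iter 1: z = -0.9600 + 0.1067i, |z|^2 = 0.9330
Iter 2: z = -0.0498 + -0.0981i, |z|^2 = 0.0121
Iter 3: z = -0.9672 + 0.1164i, |z|^2 = 0.9489
Iter 4: z = -0.0382 + -0.1186i, |z|^2 = 0.0155
Iter 5: z = -0.9726 + 0.1157i, |z|^2 = 0.9593
Iter 6: z = -0.0274 + -0.1184i, |z|^2 = 0.0148
Iter 7: z = -0.9733 + 0.1132i, |z|^2 = 0.9601
Iter 8: z = -0.0255 + -0.1136i, |z|^2 = 0.0136
Iter 9: z = -0.9723 + 0.1125i, |z|^2 = 0.9579
Iter 10: z = -0.0274 + -0.1120i, |z|^2 = 0.0133
Iter 11: z = -0.9718 + 0.1128i, |z|^2 = 0.9571
Iter 12: z = -0.0283 + -0.1126i, |z|^2 = 0.0135
Iter 13: z = -0.9719 + 0.1130i, |z|^2 = 0.9573
Iter 14: z = -0.0282 + -0.1131i, |z|^2 = 0.0136
Iter 15: z = -0.9720 + 0.1131i, |z|^2 = 0.9575
Iter 16: z = -0.0280 + -0.1131i, |z|^2 = 0.0136

Answer: 17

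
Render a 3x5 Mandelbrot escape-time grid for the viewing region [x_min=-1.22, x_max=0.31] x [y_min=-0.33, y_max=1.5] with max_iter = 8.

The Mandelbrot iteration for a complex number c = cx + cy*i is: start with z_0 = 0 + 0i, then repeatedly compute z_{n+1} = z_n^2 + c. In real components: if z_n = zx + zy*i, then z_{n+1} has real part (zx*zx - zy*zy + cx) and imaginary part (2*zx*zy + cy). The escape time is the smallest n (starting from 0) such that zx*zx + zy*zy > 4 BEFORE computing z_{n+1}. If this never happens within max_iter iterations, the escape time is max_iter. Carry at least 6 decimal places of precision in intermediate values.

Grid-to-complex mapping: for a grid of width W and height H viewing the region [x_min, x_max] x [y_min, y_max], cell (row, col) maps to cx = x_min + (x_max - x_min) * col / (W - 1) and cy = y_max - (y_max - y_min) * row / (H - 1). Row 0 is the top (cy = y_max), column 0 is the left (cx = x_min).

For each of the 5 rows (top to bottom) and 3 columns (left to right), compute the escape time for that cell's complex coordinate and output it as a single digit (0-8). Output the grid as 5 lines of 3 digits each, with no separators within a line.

Answer: 222
343
388
888
888

Derivation:
(row=0, col=0): c = -1.2200 + 1.5000i → escape time 2
(row=0, col=1): c = -0.4550 + 1.5000i → escape time 2
(row=0, col=2): c = 0.3100 + 1.5000i → escape time 2
(row=1, col=0): c = -1.2200 + 1.0425i → escape time 3
(row=1, col=1): c = -0.4550 + 1.0425i → escape time 4
(row=1, col=2): c = 0.3100 + 1.0425i → escape time 3
(row=2, col=0): c = -1.2200 + 0.5850i → escape time 3
(row=2, col=1): c = -0.4550 + 0.5850i → escape time 8
(row=2, col=2): c = 0.3100 + 0.5850i → escape time 8
(row=3, col=0): c = -1.2200 + 0.1275i → escape time 8
(row=3, col=1): c = -0.4550 + 0.1275i → escape time 8
(row=3, col=2): c = 0.3100 + 0.1275i → escape time 8
(row=4, col=0): c = -1.2200 + -0.3300i → escape time 8
(row=4, col=1): c = -0.4550 + -0.3300i → escape time 8
(row=4, col=2): c = 0.3100 + -0.3300i → escape time 8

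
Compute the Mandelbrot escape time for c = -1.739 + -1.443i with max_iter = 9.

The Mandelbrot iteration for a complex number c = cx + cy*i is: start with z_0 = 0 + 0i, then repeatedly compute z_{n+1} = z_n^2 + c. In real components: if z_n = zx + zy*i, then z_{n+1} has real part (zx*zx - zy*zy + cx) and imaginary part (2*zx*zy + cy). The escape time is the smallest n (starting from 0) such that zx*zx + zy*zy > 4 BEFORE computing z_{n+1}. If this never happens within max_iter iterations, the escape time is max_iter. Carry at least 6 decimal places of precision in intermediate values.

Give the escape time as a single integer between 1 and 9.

z_0 = 0 + 0i, c = -1.7390 + -1.4430i
Iter 1: z = -1.7390 + -1.4430i, |z|^2 = 5.1064
Escaped at iteration 1

Answer: 1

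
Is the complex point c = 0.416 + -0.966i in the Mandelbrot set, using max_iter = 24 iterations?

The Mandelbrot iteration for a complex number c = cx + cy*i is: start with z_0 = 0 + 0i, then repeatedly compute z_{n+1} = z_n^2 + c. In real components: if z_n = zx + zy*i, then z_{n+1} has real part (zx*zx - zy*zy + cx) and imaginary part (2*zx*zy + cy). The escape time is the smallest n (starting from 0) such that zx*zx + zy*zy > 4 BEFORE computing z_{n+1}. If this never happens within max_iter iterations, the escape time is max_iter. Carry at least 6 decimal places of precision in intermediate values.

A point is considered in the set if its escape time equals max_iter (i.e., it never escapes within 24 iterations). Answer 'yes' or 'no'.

Answer: no

Derivation:
z_0 = 0 + 0i, c = 0.4160 + -0.9660i
Iter 1: z = 0.4160 + -0.9660i, |z|^2 = 1.1062
Iter 2: z = -0.3441 + -1.7697i, |z|^2 = 3.2503
Iter 3: z = -2.5975 + 0.2519i, |z|^2 = 6.8103
Escaped at iteration 3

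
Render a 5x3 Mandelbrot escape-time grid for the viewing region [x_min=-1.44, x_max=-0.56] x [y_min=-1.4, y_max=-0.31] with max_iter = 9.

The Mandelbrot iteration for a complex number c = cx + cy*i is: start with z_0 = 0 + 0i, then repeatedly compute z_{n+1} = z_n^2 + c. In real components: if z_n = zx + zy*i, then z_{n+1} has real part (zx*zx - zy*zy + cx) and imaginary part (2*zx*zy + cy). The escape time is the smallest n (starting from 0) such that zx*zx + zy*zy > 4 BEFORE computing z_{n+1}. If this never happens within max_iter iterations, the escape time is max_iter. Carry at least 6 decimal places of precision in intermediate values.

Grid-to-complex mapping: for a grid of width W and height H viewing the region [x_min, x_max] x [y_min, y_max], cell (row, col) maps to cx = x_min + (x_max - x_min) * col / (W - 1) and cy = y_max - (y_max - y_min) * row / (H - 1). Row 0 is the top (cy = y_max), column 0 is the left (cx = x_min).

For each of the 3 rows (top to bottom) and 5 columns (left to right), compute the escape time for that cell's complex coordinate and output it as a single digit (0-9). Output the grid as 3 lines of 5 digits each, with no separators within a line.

Answer: 59999
33344
12222

Derivation:
(row=0, col=0): c = -1.4400 + -0.3100i → escape time 5
(row=0, col=1): c = -1.2200 + -0.3100i → escape time 9
(row=0, col=2): c = -1.0000 + -0.3100i → escape time 9
(row=0, col=3): c = -0.7800 + -0.3100i → escape time 9
(row=0, col=4): c = -0.5600 + -0.3100i → escape time 9
(row=1, col=0): c = -1.4400 + -0.8550i → escape time 3
(row=1, col=1): c = -1.2200 + -0.8550i → escape time 3
(row=1, col=2): c = -1.0000 + -0.8550i → escape time 3
(row=1, col=3): c = -0.7800 + -0.8550i → escape time 4
(row=1, col=4): c = -0.5600 + -0.8550i → escape time 4
(row=2, col=0): c = -1.4400 + -1.4000i → escape time 1
(row=2, col=1): c = -1.2200 + -1.4000i → escape time 2
(row=2, col=2): c = -1.0000 + -1.4000i → escape time 2
(row=2, col=3): c = -0.7800 + -1.4000i → escape time 2
(row=2, col=4): c = -0.5600 + -1.4000i → escape time 2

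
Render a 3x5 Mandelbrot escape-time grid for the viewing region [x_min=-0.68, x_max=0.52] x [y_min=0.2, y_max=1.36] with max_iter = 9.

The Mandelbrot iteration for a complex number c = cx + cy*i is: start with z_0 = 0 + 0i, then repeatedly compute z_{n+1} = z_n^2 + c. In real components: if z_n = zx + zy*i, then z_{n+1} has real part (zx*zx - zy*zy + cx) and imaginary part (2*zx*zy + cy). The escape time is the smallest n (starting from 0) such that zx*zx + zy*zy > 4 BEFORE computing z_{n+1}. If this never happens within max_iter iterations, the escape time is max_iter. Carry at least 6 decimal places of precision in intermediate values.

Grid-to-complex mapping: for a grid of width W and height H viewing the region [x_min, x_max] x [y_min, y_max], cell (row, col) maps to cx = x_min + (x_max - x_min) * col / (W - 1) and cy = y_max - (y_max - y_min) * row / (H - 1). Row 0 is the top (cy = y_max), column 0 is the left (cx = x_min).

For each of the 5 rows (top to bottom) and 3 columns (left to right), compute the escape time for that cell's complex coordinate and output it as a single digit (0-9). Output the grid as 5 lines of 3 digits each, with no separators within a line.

Answer: 222
362
493
995
995

Derivation:
(row=0, col=0): c = -0.6800 + 1.3600i → escape time 2
(row=0, col=1): c = -0.0800 + 1.3600i → escape time 2
(row=0, col=2): c = 0.5200 + 1.3600i → escape time 2
(row=1, col=0): c = -0.6800 + 1.0700i → escape time 3
(row=1, col=1): c = -0.0800 + 1.0700i → escape time 6
(row=1, col=2): c = 0.5200 + 1.0700i → escape time 2
(row=2, col=0): c = -0.6800 + 0.7800i → escape time 4
(row=2, col=1): c = -0.0800 + 0.7800i → escape time 9
(row=2, col=2): c = 0.5200 + 0.7800i → escape time 3
(row=3, col=0): c = -0.6800 + 0.4900i → escape time 9
(row=3, col=1): c = -0.0800 + 0.4900i → escape time 9
(row=3, col=2): c = 0.5200 + 0.4900i → escape time 5
(row=4, col=0): c = -0.6800 + 0.2000i → escape time 9
(row=4, col=1): c = -0.0800 + 0.2000i → escape time 9
(row=4, col=2): c = 0.5200 + 0.2000i → escape time 5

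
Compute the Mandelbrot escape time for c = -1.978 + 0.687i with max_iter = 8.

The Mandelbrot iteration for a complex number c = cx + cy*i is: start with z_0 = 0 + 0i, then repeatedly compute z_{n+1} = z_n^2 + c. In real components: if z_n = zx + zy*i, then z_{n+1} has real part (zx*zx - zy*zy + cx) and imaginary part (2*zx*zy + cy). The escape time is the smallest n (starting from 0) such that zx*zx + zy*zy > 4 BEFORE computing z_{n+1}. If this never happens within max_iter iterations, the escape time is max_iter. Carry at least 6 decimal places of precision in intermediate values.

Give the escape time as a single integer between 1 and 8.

z_0 = 0 + 0i, c = -1.9780 + 0.6870i
Iter 1: z = -1.9780 + 0.6870i, |z|^2 = 4.3845
Escaped at iteration 1

Answer: 1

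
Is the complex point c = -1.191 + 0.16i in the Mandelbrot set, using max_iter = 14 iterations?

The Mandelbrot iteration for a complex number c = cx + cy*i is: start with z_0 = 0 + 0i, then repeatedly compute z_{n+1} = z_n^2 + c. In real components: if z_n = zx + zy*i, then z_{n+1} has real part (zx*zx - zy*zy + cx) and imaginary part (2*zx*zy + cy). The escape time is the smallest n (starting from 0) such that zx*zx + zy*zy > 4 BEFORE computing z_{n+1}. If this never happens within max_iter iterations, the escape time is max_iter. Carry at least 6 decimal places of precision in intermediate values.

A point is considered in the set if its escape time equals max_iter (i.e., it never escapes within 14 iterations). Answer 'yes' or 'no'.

z_0 = 0 + 0i, c = -1.1910 + 0.1600i
Iter 1: z = -1.1910 + 0.1600i, |z|^2 = 1.4441
Iter 2: z = 0.2019 + -0.2211i, |z|^2 = 0.0896
Iter 3: z = -1.1991 + 0.0707i, |z|^2 = 1.4429
Iter 4: z = 0.2419 + -0.0096i, |z|^2 = 0.0586
Iter 5: z = -1.1326 + 0.1554i, |z|^2 = 1.3068
Iter 6: z = 0.0676 + -0.1919i, |z|^2 = 0.0414
Iter 7: z = -1.2233 + 0.1341i, |z|^2 = 1.5143
Iter 8: z = 0.2874 + -0.1680i, |z|^2 = 0.1108
Iter 9: z = -1.1366 + 0.0634i, |z|^2 = 1.2960
Iter 10: z = 0.0969 + 0.0158i, |z|^2 = 0.0096
Iter 11: z = -1.1819 + 0.1631i, |z|^2 = 1.4234
Iter 12: z = 0.1792 + -0.2254i, |z|^2 = 0.0829
Iter 13: z = -1.2097 + 0.0792i, |z|^2 = 1.4697
Did not escape in 14 iterations → in set

Answer: yes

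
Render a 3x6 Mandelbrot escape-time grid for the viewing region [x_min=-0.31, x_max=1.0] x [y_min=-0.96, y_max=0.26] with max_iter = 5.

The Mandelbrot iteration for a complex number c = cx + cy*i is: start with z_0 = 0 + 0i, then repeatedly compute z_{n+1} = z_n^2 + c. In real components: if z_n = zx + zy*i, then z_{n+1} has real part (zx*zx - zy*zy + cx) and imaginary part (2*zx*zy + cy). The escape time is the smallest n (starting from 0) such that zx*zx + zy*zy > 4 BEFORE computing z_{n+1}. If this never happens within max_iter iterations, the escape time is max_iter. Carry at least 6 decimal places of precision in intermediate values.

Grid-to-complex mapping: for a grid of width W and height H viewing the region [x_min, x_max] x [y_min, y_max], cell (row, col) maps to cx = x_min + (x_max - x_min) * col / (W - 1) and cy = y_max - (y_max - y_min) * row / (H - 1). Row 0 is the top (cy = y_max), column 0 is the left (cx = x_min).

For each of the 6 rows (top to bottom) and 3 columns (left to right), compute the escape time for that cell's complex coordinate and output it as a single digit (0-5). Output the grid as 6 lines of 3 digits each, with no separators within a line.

(row=0, col=0): c = -0.3100 + 0.2600i → escape time 5
(row=0, col=1): c = 0.3450 + 0.2600i → escape time 5
(row=0, col=2): c = 1.0000 + 0.2600i → escape time 2
(row=1, col=0): c = -0.3100 + 0.0160i → escape time 5
(row=1, col=1): c = 0.3450 + 0.0160i → escape time 5
(row=1, col=2): c = 1.0000 + 0.0160i → escape time 2
(row=2, col=0): c = -0.3100 + -0.2280i → escape time 5
(row=2, col=1): c = 0.3450 + -0.2280i → escape time 5
(row=2, col=2): c = 1.0000 + -0.2280i → escape time 2
(row=3, col=0): c = -0.3100 + -0.4720i → escape time 5
(row=3, col=1): c = 0.3450 + -0.4720i → escape time 5
(row=3, col=2): c = 1.0000 + -0.4720i → escape time 2
(row=4, col=0): c = -0.3100 + -0.7160i → escape time 5
(row=4, col=1): c = 0.3450 + -0.7160i → escape time 5
(row=4, col=2): c = 1.0000 + -0.7160i → escape time 2
(row=5, col=0): c = -0.3100 + -0.9600i → escape time 5
(row=5, col=1): c = 0.3450 + -0.9600i → escape time 3
(row=5, col=2): c = 1.0000 + -0.9600i → escape time 2

Answer: 552
552
552
552
552
532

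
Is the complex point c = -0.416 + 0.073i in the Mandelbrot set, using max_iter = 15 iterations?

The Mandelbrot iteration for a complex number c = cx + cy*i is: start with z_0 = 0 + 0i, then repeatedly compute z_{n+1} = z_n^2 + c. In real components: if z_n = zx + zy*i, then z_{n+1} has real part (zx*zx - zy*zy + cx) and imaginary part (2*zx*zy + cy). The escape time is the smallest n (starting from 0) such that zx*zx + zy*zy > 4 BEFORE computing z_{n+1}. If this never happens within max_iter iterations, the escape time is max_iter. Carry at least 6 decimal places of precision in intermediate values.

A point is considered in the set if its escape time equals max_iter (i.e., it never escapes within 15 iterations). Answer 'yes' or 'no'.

z_0 = 0 + 0i, c = -0.4160 + 0.0730i
Iter 1: z = -0.4160 + 0.0730i, |z|^2 = 0.1784
Iter 2: z = -0.2483 + 0.0123i, |z|^2 = 0.0618
Iter 3: z = -0.3545 + 0.0669i, |z|^2 = 0.1302
Iter 4: z = -0.2948 + 0.0256i, |z|^2 = 0.0876
Iter 5: z = -0.3297 + 0.0579i, |z|^2 = 0.1121
Iter 6: z = -0.3106 + 0.0348i, |z|^2 = 0.0977
Iter 7: z = -0.3207 + 0.0514i, |z|^2 = 0.1055
Iter 8: z = -0.3158 + 0.0400i, |z|^2 = 0.1013
Iter 9: z = -0.3179 + 0.0477i, |z|^2 = 0.1033
Iter 10: z = -0.3172 + 0.0427i, |z|^2 = 0.1025
Iter 11: z = -0.3172 + 0.0459i, |z|^2 = 0.1027
Iter 12: z = -0.3175 + 0.0439i, |z|^2 = 0.1027
Iter 13: z = -0.3171 + 0.0451i, |z|^2 = 0.1026
Iter 14: z = -0.3175 + 0.0444i, |z|^2 = 0.1028
Did not escape in 15 iterations → in set

Answer: yes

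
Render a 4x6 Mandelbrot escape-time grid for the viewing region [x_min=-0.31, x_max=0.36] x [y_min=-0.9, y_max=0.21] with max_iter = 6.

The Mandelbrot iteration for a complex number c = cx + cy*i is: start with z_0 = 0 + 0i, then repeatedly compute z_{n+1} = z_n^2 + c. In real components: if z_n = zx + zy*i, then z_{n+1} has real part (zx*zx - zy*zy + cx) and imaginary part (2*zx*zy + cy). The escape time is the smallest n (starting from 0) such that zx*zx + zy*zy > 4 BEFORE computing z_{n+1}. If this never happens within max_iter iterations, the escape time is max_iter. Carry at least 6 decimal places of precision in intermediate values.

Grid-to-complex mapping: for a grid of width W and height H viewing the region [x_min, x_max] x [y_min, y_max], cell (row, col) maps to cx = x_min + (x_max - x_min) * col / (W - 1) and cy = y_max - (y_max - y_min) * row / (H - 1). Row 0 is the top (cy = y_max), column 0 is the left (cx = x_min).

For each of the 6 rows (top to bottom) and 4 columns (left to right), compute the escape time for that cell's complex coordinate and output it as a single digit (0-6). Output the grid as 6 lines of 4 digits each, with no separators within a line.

(row=0, col=0): c = -0.3100 + 0.2100i → escape time 6
(row=0, col=1): c = -0.0867 + 0.2100i → escape time 6
(row=0, col=2): c = 0.1367 + 0.2100i → escape time 6
(row=0, col=3): c = 0.3600 + 0.2100i → escape time 6
(row=1, col=0): c = -0.3100 + -0.0120i → escape time 6
(row=1, col=1): c = -0.0867 + -0.0120i → escape time 6
(row=1, col=2): c = 0.1367 + -0.0120i → escape time 6
(row=1, col=3): c = 0.3600 + -0.0120i → escape time 6
(row=2, col=0): c = -0.3100 + -0.2340i → escape time 6
(row=2, col=1): c = -0.0867 + -0.2340i → escape time 6
(row=2, col=2): c = 0.1367 + -0.2340i → escape time 6
(row=2, col=3): c = 0.3600 + -0.2340i → escape time 6
(row=3, col=0): c = -0.3100 + -0.4560i → escape time 6
(row=3, col=1): c = -0.0867 + -0.4560i → escape time 6
(row=3, col=2): c = 0.1367 + -0.4560i → escape time 6
(row=3, col=3): c = 0.3600 + -0.4560i → escape time 6
(row=4, col=0): c = -0.3100 + -0.6780i → escape time 6
(row=4, col=1): c = -0.0867 + -0.6780i → escape time 6
(row=4, col=2): c = 0.1367 + -0.6780i → escape time 6
(row=4, col=3): c = 0.3600 + -0.6780i → escape time 6
(row=5, col=0): c = -0.3100 + -0.9000i → escape time 6
(row=5, col=1): c = -0.0867 + -0.9000i → escape time 6
(row=5, col=2): c = 0.1367 + -0.9000i → escape time 5
(row=5, col=3): c = 0.3600 + -0.9000i → escape time 4

Answer: 6666
6666
6666
6666
6666
6654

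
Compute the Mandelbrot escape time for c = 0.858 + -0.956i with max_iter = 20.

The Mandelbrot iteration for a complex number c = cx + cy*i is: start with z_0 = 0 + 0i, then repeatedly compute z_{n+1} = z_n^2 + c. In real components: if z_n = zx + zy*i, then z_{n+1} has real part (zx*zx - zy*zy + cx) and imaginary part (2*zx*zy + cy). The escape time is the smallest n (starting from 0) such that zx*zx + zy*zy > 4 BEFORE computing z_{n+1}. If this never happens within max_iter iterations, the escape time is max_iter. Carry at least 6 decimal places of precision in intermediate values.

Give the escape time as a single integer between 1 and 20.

z_0 = 0 + 0i, c = 0.8580 + -0.9560i
Iter 1: z = 0.8580 + -0.9560i, |z|^2 = 1.6501
Iter 2: z = 0.6802 + -2.5965i, |z|^2 = 7.2045
Escaped at iteration 2

Answer: 2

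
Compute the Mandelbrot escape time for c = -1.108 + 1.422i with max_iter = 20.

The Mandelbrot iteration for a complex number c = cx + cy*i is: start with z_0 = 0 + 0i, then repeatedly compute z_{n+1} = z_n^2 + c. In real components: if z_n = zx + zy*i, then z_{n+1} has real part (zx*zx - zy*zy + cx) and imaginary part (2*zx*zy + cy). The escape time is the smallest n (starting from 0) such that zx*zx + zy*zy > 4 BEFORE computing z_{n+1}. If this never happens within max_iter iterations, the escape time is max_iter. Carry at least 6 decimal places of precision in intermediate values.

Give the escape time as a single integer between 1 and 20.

Answer: 2

Derivation:
z_0 = 0 + 0i, c = -1.1080 + 1.4220i
Iter 1: z = -1.1080 + 1.4220i, |z|^2 = 3.2497
Iter 2: z = -1.9024 + -1.7292i, |z|^2 = 6.6092
Escaped at iteration 2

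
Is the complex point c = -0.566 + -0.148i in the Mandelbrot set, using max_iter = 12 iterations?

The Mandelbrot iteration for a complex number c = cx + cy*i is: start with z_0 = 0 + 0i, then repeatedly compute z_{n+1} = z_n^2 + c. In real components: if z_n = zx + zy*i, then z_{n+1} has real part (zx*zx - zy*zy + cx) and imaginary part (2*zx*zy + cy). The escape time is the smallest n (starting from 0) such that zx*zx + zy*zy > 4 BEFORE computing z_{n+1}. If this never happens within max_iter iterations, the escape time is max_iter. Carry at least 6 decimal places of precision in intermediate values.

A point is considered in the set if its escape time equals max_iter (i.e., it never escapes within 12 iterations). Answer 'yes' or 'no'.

Answer: yes

Derivation:
z_0 = 0 + 0i, c = -0.5660 + -0.1480i
Iter 1: z = -0.5660 + -0.1480i, |z|^2 = 0.3423
Iter 2: z = -0.2675 + 0.0195i, |z|^2 = 0.0720
Iter 3: z = -0.4948 + -0.1585i, |z|^2 = 0.2699
Iter 4: z = -0.3463 + 0.0088i, |z|^2 = 0.1200
Iter 5: z = -0.4462 + -0.1541i, |z|^2 = 0.2228
Iter 6: z = -0.3907 + -0.0105i, |z|^2 = 0.1527
Iter 7: z = -0.4135 + -0.1398i, |z|^2 = 0.1905
Iter 8: z = -0.4146 + -0.0324i, |z|^2 = 0.1729
Iter 9: z = -0.3952 + -0.1211i, |z|^2 = 0.1708
Iter 10: z = -0.4245 + -0.0523i, |z|^2 = 0.1829
Iter 11: z = -0.3885 + -0.1036i, |z|^2 = 0.1617
Did not escape in 12 iterations → in set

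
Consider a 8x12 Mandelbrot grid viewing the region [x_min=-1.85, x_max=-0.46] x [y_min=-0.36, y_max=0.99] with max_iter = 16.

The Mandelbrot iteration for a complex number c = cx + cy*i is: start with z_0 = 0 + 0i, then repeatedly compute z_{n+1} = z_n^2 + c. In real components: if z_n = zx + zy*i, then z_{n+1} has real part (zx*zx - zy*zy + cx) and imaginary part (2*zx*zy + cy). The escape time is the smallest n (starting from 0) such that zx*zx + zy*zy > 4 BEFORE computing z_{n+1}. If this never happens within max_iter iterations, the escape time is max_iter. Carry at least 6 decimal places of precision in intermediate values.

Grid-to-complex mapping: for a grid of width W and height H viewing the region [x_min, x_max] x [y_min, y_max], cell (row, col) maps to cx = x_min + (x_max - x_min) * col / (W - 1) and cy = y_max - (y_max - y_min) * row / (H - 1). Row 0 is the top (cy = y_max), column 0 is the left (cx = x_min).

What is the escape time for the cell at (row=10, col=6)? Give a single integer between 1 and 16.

z_0 = 0 + 0i, c = -0.6586 + -0.2373i
Iter 1: z = -0.6586 + -0.2373i, |z|^2 = 0.4900
Iter 2: z = -0.2812 + 0.0752i, |z|^2 = 0.0847
Iter 3: z = -0.5852 + -0.2796i, |z|^2 = 0.4206
Iter 4: z = -0.3943 + 0.0899i, |z|^2 = 0.1636
Iter 5: z = -0.5112 + -0.3082i, |z|^2 = 0.3563
Iter 6: z = -0.4922 + 0.0778i, |z|^2 = 0.2484
Iter 7: z = -0.4223 + -0.3139i, |z|^2 = 0.2769
Iter 8: z = -0.5787 + 0.0279i, |z|^2 = 0.3357
Iter 9: z = -0.3244 + -0.2695i, |z|^2 = 0.1779
Iter 10: z = -0.6260 + -0.0624i, |z|^2 = 0.3957
Iter 11: z = -0.2706 + -0.1591i, |z|^2 = 0.0986
Iter 12: z = -0.6107 + -0.1511i, |z|^2 = 0.3958
Iter 13: z = -0.3085 + -0.0527i, |z|^2 = 0.0980
Iter 14: z = -0.5662 + -0.2048i, |z|^2 = 0.3625
Iter 15: z = -0.3800 + -0.0054i, |z|^2 = 0.1444

Answer: 16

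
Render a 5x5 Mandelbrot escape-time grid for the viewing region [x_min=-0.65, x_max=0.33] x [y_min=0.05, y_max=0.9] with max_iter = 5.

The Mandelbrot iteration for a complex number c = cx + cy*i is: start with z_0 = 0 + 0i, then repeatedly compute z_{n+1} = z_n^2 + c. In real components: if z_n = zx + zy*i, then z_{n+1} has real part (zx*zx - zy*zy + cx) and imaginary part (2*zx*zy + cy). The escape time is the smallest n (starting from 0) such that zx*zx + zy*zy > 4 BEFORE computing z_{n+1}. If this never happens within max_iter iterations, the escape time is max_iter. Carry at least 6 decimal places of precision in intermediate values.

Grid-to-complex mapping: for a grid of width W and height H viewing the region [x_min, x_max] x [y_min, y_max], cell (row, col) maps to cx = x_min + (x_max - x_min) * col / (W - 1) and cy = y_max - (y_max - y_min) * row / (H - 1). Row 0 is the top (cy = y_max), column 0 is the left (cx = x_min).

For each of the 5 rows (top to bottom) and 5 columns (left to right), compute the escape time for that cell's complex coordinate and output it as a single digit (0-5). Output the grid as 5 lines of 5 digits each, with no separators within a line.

(row=0, col=0): c = -0.6500 + 0.9000i → escape time 4
(row=0, col=1): c = -0.4050 + 0.9000i → escape time 5
(row=0, col=2): c = -0.1600 + 0.9000i → escape time 5
(row=0, col=3): c = 0.0850 + 0.9000i → escape time 5
(row=0, col=4): c = 0.3300 + 0.9000i → escape time 4
(row=1, col=0): c = -0.6500 + 0.6875i → escape time 5
(row=1, col=1): c = -0.4050 + 0.6875i → escape time 5
(row=1, col=2): c = -0.1600 + 0.6875i → escape time 5
(row=1, col=3): c = 0.0850 + 0.6875i → escape time 5
(row=1, col=4): c = 0.3300 + 0.6875i → escape time 5
(row=2, col=0): c = -0.6500 + 0.4750i → escape time 5
(row=2, col=1): c = -0.4050 + 0.4750i → escape time 5
(row=2, col=2): c = -0.1600 + 0.4750i → escape time 5
(row=2, col=3): c = 0.0850 + 0.4750i → escape time 5
(row=2, col=4): c = 0.3300 + 0.4750i → escape time 5
(row=3, col=0): c = -0.6500 + 0.2625i → escape time 5
(row=3, col=1): c = -0.4050 + 0.2625i → escape time 5
(row=3, col=2): c = -0.1600 + 0.2625i → escape time 5
(row=3, col=3): c = 0.0850 + 0.2625i → escape time 5
(row=3, col=4): c = 0.3300 + 0.2625i → escape time 5
(row=4, col=0): c = -0.6500 + 0.0500i → escape time 5
(row=4, col=1): c = -0.4050 + 0.0500i → escape time 5
(row=4, col=2): c = -0.1600 + 0.0500i → escape time 5
(row=4, col=3): c = 0.0850 + 0.0500i → escape time 5
(row=4, col=4): c = 0.3300 + 0.0500i → escape time 5

Answer: 45554
55555
55555
55555
55555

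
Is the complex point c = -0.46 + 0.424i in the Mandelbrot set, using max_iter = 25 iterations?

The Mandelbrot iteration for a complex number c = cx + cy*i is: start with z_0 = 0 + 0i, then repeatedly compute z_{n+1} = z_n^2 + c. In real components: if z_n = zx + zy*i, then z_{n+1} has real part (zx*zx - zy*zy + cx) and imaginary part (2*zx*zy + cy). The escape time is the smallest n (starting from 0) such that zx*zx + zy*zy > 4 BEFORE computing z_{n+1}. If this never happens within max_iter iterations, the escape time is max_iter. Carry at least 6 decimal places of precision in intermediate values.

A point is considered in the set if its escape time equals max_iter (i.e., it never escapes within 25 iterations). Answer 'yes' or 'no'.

z_0 = 0 + 0i, c = -0.4600 + 0.4240i
Iter 1: z = -0.4600 + 0.4240i, |z|^2 = 0.3914
Iter 2: z = -0.4282 + 0.0339i, |z|^2 = 0.1845
Iter 3: z = -0.2778 + 0.3950i, |z|^2 = 0.2332
Iter 4: z = -0.5388 + 0.2046i, |z|^2 = 0.3322
Iter 5: z = -0.2115 + 0.2036i, |z|^2 = 0.0862
Iter 6: z = -0.4567 + 0.3379i, |z|^2 = 0.3227
Iter 7: z = -0.3656 + 0.1154i, |z|^2 = 0.1470
Iter 8: z = -0.3397 + 0.3396i, |z|^2 = 0.2307
Iter 9: z = -0.4600 + 0.1933i, |z|^2 = 0.2489
Iter 10: z = -0.2858 + 0.2462i, |z|^2 = 0.1423
Iter 11: z = -0.4389 + 0.2833i, |z|^2 = 0.2729
Iter 12: z = -0.3476 + 0.1753i, |z|^2 = 0.1515
Iter 13: z = -0.3699 + 0.3021i, |z|^2 = 0.2281
Iter 14: z = -0.4144 + 0.2005i, |z|^2 = 0.2120
Iter 15: z = -0.3284 + 0.2578i, |z|^2 = 0.1743
Iter 16: z = -0.4186 + 0.2546i, |z|^2 = 0.2401
Iter 17: z = -0.3496 + 0.2108i, |z|^2 = 0.1667
Iter 18: z = -0.3822 + 0.2766i, |z|^2 = 0.2226
Iter 19: z = -0.3904 + 0.2126i, |z|^2 = 0.1976
Iter 20: z = -0.3528 + 0.2580i, |z|^2 = 0.1910
Iter 21: z = -0.4021 + 0.2420i, |z|^2 = 0.2203
Iter 22: z = -0.3568 + 0.2294i, |z|^2 = 0.1799
Iter 23: z = -0.3853 + 0.2603i, |z|^2 = 0.2162
Iter 24: z = -0.3793 + 0.2234i, |z|^2 = 0.1938
Did not escape in 25 iterations → in set

Answer: yes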